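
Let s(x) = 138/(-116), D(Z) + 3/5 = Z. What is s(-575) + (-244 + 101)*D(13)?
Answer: -514573/290 ≈ -1774.4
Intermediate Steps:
D(Z) = -⅗ + Z
s(x) = -69/58 (s(x) = 138*(-1/116) = -69/58)
s(-575) + (-244 + 101)*D(13) = -69/58 + (-244 + 101)*(-⅗ + 13) = -69/58 - 143*62/5 = -69/58 - 8866/5 = -514573/290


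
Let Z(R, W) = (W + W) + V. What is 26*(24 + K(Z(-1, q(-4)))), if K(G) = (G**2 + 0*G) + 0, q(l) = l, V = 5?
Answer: 858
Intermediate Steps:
Z(R, W) = 5 + 2*W (Z(R, W) = (W + W) + 5 = 2*W + 5 = 5 + 2*W)
K(G) = G**2 (K(G) = (G**2 + 0) + 0 = G**2 + 0 = G**2)
26*(24 + K(Z(-1, q(-4)))) = 26*(24 + (5 + 2*(-4))**2) = 26*(24 + (5 - 8)**2) = 26*(24 + (-3)**2) = 26*(24 + 9) = 26*33 = 858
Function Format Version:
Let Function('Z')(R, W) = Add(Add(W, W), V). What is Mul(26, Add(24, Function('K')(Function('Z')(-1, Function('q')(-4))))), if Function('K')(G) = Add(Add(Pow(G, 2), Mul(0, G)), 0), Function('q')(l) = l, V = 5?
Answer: 858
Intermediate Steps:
Function('Z')(R, W) = Add(5, Mul(2, W)) (Function('Z')(R, W) = Add(Add(W, W), 5) = Add(Mul(2, W), 5) = Add(5, Mul(2, W)))
Function('K')(G) = Pow(G, 2) (Function('K')(G) = Add(Add(Pow(G, 2), 0), 0) = Add(Pow(G, 2), 0) = Pow(G, 2))
Mul(26, Add(24, Function('K')(Function('Z')(-1, Function('q')(-4))))) = Mul(26, Add(24, Pow(Add(5, Mul(2, -4)), 2))) = Mul(26, Add(24, Pow(Add(5, -8), 2))) = Mul(26, Add(24, Pow(-3, 2))) = Mul(26, Add(24, 9)) = Mul(26, 33) = 858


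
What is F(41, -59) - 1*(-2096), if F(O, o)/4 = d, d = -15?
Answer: 2036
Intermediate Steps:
F(O, o) = -60 (F(O, o) = 4*(-15) = -60)
F(41, -59) - 1*(-2096) = -60 - 1*(-2096) = -60 + 2096 = 2036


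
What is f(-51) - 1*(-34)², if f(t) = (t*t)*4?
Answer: 9248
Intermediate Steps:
f(t) = 4*t² (f(t) = t²*4 = 4*t²)
f(-51) - 1*(-34)² = 4*(-51)² - 1*(-34)² = 4*2601 - 1*1156 = 10404 - 1156 = 9248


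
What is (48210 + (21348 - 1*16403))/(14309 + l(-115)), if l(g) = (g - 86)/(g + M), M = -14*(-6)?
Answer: 329561/88756 ≈ 3.7131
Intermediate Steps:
M = 84
l(g) = (-86 + g)/(84 + g) (l(g) = (g - 86)/(g + 84) = (-86 + g)/(84 + g))
(48210 + (21348 - 1*16403))/(14309 + l(-115)) = (48210 + (21348 - 1*16403))/(14309 + (-86 - 115)/(84 - 115)) = (48210 + (21348 - 16403))/(14309 - 201/(-31)) = (48210 + 4945)/(14309 - 1/31*(-201)) = 53155/(14309 + 201/31) = 53155/(443780/31) = 53155*(31/443780) = 329561/88756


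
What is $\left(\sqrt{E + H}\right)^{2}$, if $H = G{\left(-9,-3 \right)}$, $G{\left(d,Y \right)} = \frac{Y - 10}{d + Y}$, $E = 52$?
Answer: $\frac{637}{12} \approx 53.083$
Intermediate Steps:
$G{\left(d,Y \right)} = \frac{-10 + Y}{Y + d}$
$H = \frac{13}{12}$ ($H = \frac{-10 - 3}{-3 - 9} = \frac{1}{-12} \left(-13\right) = \left(- \frac{1}{12}\right) \left(-13\right) = \frac{13}{12} \approx 1.0833$)
$\left(\sqrt{E + H}\right)^{2} = \left(\sqrt{52 + \frac{13}{12}}\right)^{2} = \left(\sqrt{\frac{637}{12}}\right)^{2} = \left(\frac{7 \sqrt{39}}{6}\right)^{2} = \frac{637}{12}$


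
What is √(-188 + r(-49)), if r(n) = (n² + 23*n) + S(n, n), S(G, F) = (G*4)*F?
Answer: √10690 ≈ 103.39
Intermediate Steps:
S(G, F) = 4*F*G (S(G, F) = (4*G)*F = 4*F*G)
r(n) = 5*n² + 23*n (r(n) = (n² + 23*n) + 4*n*n = (n² + 23*n) + 4*n² = 5*n² + 23*n)
√(-188 + r(-49)) = √(-188 - 49*(23 + 5*(-49))) = √(-188 - 49*(23 - 245)) = √(-188 - 49*(-222)) = √(-188 + 10878) = √10690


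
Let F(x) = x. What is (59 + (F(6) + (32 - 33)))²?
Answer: 4096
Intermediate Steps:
(59 + (F(6) + (32 - 33)))² = (59 + (6 + (32 - 33)))² = (59 + (6 - 1))² = (59 + 5)² = 64² = 4096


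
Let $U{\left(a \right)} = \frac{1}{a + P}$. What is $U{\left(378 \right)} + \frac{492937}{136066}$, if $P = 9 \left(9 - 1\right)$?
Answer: $\frac{55489429}{15307425} \approx 3.625$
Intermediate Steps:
$P = 72$ ($P = 9 \cdot 8 = 72$)
$U{\left(a \right)} = \frac{1}{72 + a}$ ($U{\left(a \right)} = \frac{1}{a + 72} = \frac{1}{72 + a}$)
$U{\left(378 \right)} + \frac{492937}{136066} = \frac{1}{72 + 378} + \frac{492937}{136066} = \frac{1}{450} + 492937 \cdot \frac{1}{136066} = \frac{1}{450} + \frac{492937}{136066} = \frac{55489429}{15307425}$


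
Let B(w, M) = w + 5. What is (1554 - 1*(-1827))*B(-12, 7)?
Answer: -23667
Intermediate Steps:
B(w, M) = 5 + w
(1554 - 1*(-1827))*B(-12, 7) = (1554 - 1*(-1827))*(5 - 12) = (1554 + 1827)*(-7) = 3381*(-7) = -23667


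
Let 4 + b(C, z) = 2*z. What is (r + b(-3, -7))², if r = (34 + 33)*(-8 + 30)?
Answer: 2119936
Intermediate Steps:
r = 1474 (r = 67*22 = 1474)
b(C, z) = -4 + 2*z
(r + b(-3, -7))² = (1474 + (-4 + 2*(-7)))² = (1474 + (-4 - 14))² = (1474 - 18)² = 1456² = 2119936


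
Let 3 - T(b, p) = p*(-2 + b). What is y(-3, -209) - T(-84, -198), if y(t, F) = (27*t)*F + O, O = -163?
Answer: 33791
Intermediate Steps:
T(b, p) = 3 - p*(-2 + b)
y(t, F) = -163 + 27*F*t (y(t, F) = (27*t)*F - 163 = 27*F*t - 163 = -163 + 27*F*t)
y(-3, -209) - T(-84, -198) = (-163 + 27*(-209)*(-3)) - (3 + 2*(-198) - 1*(-84)*(-198)) = (-163 + 16929) - (3 - 396 - 16632) = 16766 - 1*(-17025) = 16766 + 17025 = 33791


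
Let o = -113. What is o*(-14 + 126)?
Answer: -12656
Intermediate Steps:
o*(-14 + 126) = -113*(-14 + 126) = -113*112 = -12656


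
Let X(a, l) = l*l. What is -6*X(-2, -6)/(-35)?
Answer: 216/35 ≈ 6.1714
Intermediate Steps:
X(a, l) = l²
-6*X(-2, -6)/(-35) = -6*(-6)²/(-35) = -6*36*(-1/35) = -216*(-1/35) = 216/35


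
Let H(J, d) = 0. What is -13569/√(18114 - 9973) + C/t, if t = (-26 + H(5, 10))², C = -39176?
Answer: -9794/169 - 13569*√8141/8141 ≈ -208.34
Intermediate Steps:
t = 676 (t = (-26 + 0)² = (-26)² = 676)
-13569/√(18114 - 9973) + C/t = -13569/√(18114 - 9973) - 39176/676 = -13569*√8141/8141 - 39176*1/676 = -13569*√8141/8141 - 9794/169 = -9794/169 - 13569*√8141/8141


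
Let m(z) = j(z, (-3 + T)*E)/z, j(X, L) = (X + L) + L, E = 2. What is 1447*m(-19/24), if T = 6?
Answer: -389243/19 ≈ -20486.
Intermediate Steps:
j(X, L) = X + 2*L (j(X, L) = (L + X) + L = X + 2*L)
m(z) = (12 + z)/z (m(z) = (z + 2*((-3 + 6)*2))/z = (z + 2*(3*2))/z = (z + 2*6)/z = (z + 12)/z = (12 + z)/z)
1447*m(-19/24) = 1447*((12 - 19/24)/((-19/24))) = 1447*((12 - 19*1/24)/((-19*1/24))) = 1447*((12 - 19/24)/(-19/24)) = 1447*(-24/19*269/24) = 1447*(-269/19) = -389243/19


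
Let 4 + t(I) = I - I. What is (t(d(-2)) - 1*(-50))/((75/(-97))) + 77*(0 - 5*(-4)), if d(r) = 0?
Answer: 111038/75 ≈ 1480.5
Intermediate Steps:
t(I) = -4 (t(I) = -4 + (I - I) = -4 + 0 = -4)
(t(d(-2)) - 1*(-50))/((75/(-97))) + 77*(0 - 5*(-4)) = (-4 - 1*(-50))/((75/(-97))) + 77*(0 - 5*(-4)) = (-4 + 50)/((75*(-1/97))) + 77*(0 + 20) = 46/(-75/97) + 77*20 = 46*(-97/75) + 1540 = -4462/75 + 1540 = 111038/75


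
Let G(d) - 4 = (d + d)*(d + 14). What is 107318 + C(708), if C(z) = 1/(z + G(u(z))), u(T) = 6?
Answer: 102166737/952 ≈ 1.0732e+5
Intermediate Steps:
G(d) = 4 + 2*d*(14 + d) (G(d) = 4 + (d + d)*(d + 14) = 4 + (2*d)*(14 + d) = 4 + 2*d*(14 + d))
C(z) = 1/(244 + z) (C(z) = 1/(z + (4 + 2*6² + 28*6)) = 1/(z + (4 + 2*36 + 168)) = 1/(z + (4 + 72 + 168)) = 1/(z + 244) = 1/(244 + z))
107318 + C(708) = 107318 + 1/(244 + 708) = 107318 + 1/952 = 102166737/952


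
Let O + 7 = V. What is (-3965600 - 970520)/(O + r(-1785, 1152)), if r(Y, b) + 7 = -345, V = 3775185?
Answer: -2468060/1887413 ≈ -1.3076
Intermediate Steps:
r(Y, b) = -352 (r(Y, b) = -7 - 345 = -352)
O = 3775178 (O = -7 + 3775185 = 3775178)
(-3965600 - 970520)/(O + r(-1785, 1152)) = (-3965600 - 970520)/(3775178 - 352) = -4936120/3774826 = -4936120*1/3774826 = -2468060/1887413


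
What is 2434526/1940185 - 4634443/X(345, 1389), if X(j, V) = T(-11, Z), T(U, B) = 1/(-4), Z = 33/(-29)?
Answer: 35966709602346/1940185 ≈ 1.8538e+7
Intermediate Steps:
Z = -33/29 (Z = 33*(-1/29) = -33/29 ≈ -1.1379)
T(U, B) = -¼
X(j, V) = -¼
2434526/1940185 - 4634443/X(345, 1389) = 2434526/1940185 - 4634443/(-¼) = 2434526*(1/1940185) - 4634443*(-4) = 2434526/1940185 + 18537772 = 35966709602346/1940185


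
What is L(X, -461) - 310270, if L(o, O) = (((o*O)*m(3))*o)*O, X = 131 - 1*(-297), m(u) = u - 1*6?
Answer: -116791650862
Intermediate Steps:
m(u) = -6 + u (m(u) = u - 6 = -6 + u)
X = 428 (X = 131 + 297 = 428)
L(o, O) = -3*O²*o² (L(o, O) = (((o*O)*(-6 + 3))*o)*O = (((O*o)*(-3))*o)*O = ((-3*O*o)*o)*O = (-3*O*o²)*O = -3*O²*o²)
L(X, -461) - 310270 = -3*(-461)²*428² - 310270 = -3*212521*183184 - 310270 = -116791340592 - 310270 = -116791650862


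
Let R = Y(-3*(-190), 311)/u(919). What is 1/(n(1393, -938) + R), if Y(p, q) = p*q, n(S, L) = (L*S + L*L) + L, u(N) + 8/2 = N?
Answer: -61/26079590 ≈ -2.3390e-6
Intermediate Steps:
u(N) = -4 + N
n(S, L) = L + L² + L*S (n(S, L) = (L*S + L²) + L = (L² + L*S) + L = L + L² + L*S)
R = 11818/61 (R = (-3*(-190)*311)/(-4 + 919) = (570*311)/915 = 177270*(1/915) = 11818/61 ≈ 193.74)
1/(n(1393, -938) + R) = 1/(-938*(1 - 938 + 1393) + 11818/61) = 1/(-938*456 + 11818/61) = 1/(-427728 + 11818/61) = 1/(-26079590/61) = -61/26079590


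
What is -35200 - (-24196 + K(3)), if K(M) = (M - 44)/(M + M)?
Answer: -65983/6 ≈ -10997.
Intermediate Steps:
K(M) = (-44 + M)/(2*M) (K(M) = (-44 + M)/((2*M)) = (-44 + M)*(1/(2*M)) = (-44 + M)/(2*M))
-35200 - (-24196 + K(3)) = -35200 - (-24196 + (½)*(-44 + 3)/3) = -35200 - (-24196 + (½)*(⅓)*(-41)) = -35200 - (-24196 - 41/6) = -35200 - 1*(-145217/6) = -35200 + 145217/6 = -65983/6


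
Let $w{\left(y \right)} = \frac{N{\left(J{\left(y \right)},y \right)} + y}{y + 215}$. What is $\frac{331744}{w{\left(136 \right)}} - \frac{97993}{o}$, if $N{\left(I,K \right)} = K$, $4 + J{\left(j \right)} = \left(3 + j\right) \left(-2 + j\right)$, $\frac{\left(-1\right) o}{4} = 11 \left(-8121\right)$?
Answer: $\frac{2600471625535}{6074508} \approx 4.281 \cdot 10^{5}$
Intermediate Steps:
$o = 357324$ ($o = - 4 \cdot 11 \left(-8121\right) = \left(-4\right) \left(-89331\right) = 357324$)
$J{\left(j \right)} = -4 + \left(-2 + j\right) \left(3 + j\right)$ ($J{\left(j \right)} = -4 + \left(3 + j\right) \left(-2 + j\right) = -4 + \left(-2 + j\right) \left(3 + j\right)$)
$w{\left(y \right)} = \frac{2 y}{215 + y}$ ($w{\left(y \right)} = \frac{y + y}{y + 215} = \frac{2 y}{215 + y}$)
$\frac{331744}{w{\left(136 \right)}} - \frac{97993}{o} = \frac{331744}{2 \cdot 136 \frac{1}{215 + 136}} - \frac{97993}{357324} = \frac{331744}{2 \cdot 136 \cdot \frac{1}{351}} - \frac{97993}{357324} = \frac{331744}{\frac{272}{351}} - \frac{97993}{357324} = 331744 \cdot \frac{351}{272} - \frac{97993}{357324} = \frac{7277634}{17} - \frac{97993}{357324} = \frac{2600471625535}{6074508}$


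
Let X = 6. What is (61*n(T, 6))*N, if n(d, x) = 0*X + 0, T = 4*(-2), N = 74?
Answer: 0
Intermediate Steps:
T = -8
n(d, x) = 0 (n(d, x) = 0*6 + 0 = 0 + 0 = 0)
(61*n(T, 6))*N = (61*0)*74 = 0*74 = 0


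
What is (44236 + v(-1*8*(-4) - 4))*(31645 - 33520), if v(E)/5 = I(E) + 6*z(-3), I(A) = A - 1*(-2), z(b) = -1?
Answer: -83167500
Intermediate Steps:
I(A) = 2 + A (I(A) = A + 2 = 2 + A)
v(E) = -20 + 5*E (v(E) = 5*((2 + E) + 6*(-1)) = 5*((2 + E) - 6) = 5*(-4 + E) = -20 + 5*E)
(44236 + v(-1*8*(-4) - 4))*(31645 - 33520) = (44236 + (-20 + 5*(-1*8*(-4) - 4)))*(31645 - 33520) = (44236 + (-20 + 5*(-8*(-4) - 4)))*(-1875) = (44236 + (-20 + 5*(32 - 4)))*(-1875) = (44236 + (-20 + 5*28))*(-1875) = (44236 + (-20 + 140))*(-1875) = (44236 + 120)*(-1875) = 44356*(-1875) = -83167500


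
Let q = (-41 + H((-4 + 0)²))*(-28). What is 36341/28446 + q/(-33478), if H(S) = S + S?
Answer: 604727803/476157594 ≈ 1.2700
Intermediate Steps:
H(S) = 2*S
q = 252 (q = (-41 + 2*(-4 + 0)²)*(-28) = (-41 + 2*(-4)²)*(-28) = (-41 + 2*16)*(-28) = (-41 + 32)*(-28) = -9*(-28) = 252)
36341/28446 + q/(-33478) = 36341/28446 + 252/(-33478) = 36341*(1/28446) + 252*(-1/33478) = 36341/28446 - 126/16739 = 604727803/476157594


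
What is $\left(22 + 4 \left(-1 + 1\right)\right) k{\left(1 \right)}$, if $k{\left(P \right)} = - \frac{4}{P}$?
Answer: $-88$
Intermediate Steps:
$\left(22 + 4 \left(-1 + 1\right)\right) k{\left(1 \right)} = \left(22 + 4 \left(-1 + 1\right)\right) \left(- \frac{4}{1}\right) = \left(22 + 4 \cdot 0\right) \left(\left(-4\right) 1\right) = \left(22 + 0\right) \left(-4\right) = 22 \left(-4\right) = -88$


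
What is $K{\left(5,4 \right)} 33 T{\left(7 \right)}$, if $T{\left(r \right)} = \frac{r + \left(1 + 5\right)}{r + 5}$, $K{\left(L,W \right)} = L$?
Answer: $\frac{715}{4} \approx 178.75$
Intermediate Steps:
$T{\left(r \right)} = \frac{6 + r}{5 + r}$ ($T{\left(r \right)} = \frac{r + 6}{5 + r} = \frac{6 + r}{5 + r}$)
$K{\left(5,4 \right)} 33 T{\left(7 \right)} = 5 \cdot 33 \frac{6 + 7}{5 + 7} = 165 \cdot \frac{1}{12} \cdot 13 = 165 \cdot \frac{13}{12} = \frac{715}{4}$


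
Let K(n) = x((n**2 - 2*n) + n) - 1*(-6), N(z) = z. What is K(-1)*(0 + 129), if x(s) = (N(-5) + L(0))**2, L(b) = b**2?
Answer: 3999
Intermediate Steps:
x(s) = 25 (x(s) = (-5 + 0**2)**2 = (-5 + 0)**2 = (-5)**2 = 25)
K(n) = 31 (K(n) = 25 - 1*(-6) = 25 + 6 = 31)
K(-1)*(0 + 129) = 31*(0 + 129) = 31*129 = 3999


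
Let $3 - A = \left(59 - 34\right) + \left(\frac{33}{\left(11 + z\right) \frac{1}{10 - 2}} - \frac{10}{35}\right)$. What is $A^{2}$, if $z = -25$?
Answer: $\frac{400}{49} \approx 8.1633$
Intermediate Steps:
$A = - \frac{20}{7}$ ($A = 3 - \left(\left(59 - 34\right) + \left(\frac{33}{\left(11 - 25\right) \frac{1}{10 - 2}} - \frac{10}{35}\right)\right) = 3 - \left(25 + \left(\frac{33}{\left(-14\right) \frac{1}{8}} - \frac{2}{7}\right)\right) = 3 - \left(25 + \left(\frac{33}{- \frac{7}{4}} - \frac{2}{7}\right)\right) = 3 - \left(25 + \left(33 \left(- \frac{4}{7}\right) - \frac{2}{7}\right)\right) = 3 - \left(25 - \frac{134}{7}\right) = 3 - \frac{41}{7} = - \frac{20}{7} \approx -2.8571$)
$A^{2} = \left(- \frac{20}{7}\right)^{2} = \frac{400}{49}$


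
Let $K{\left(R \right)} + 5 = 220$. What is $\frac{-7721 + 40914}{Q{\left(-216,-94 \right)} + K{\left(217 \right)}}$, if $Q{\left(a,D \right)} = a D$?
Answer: $\frac{33193}{20519} \approx 1.6177$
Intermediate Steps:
$K{\left(R \right)} = 215$ ($K{\left(R \right)} = -5 + 220 = 215$)
$Q{\left(a,D \right)} = D a$
$\frac{-7721 + 40914}{Q{\left(-216,-94 \right)} + K{\left(217 \right)}} = \frac{-7721 + 40914}{\left(-94\right) \left(-216\right) + 215} = \frac{33193}{20304 + 215} = \frac{33193}{20519}$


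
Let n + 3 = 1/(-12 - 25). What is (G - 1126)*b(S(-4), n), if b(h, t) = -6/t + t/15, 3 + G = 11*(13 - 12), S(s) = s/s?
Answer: -30931147/15540 ≈ -1990.4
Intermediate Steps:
S(s) = 1
G = 8 (G = -3 + 11*(13 - 12) = -3 + 11*1 = -3 + 11 = 8)
n = -112/37 (n = -3 + 1/(-12 - 25) = -3 + 1/(-37) = -3 - 1/37 = -112/37 ≈ -3.0270)
b(h, t) = -6/t + t/15 (b(h, t) = -6/t + t*(1/15) = -6/t + t/15)
(G - 1126)*b(S(-4), n) = (8 - 1126)*(-6/(-112/37) + (1/15)*(-112/37)) = -1118*(-6*(-37/112) - 112/555) = -1118*(111/56 - 112/555) = -1118*55333/31080 = -30931147/15540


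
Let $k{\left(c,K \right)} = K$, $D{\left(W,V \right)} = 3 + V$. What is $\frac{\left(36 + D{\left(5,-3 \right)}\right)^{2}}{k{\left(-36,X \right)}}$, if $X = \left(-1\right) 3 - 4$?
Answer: $- \frac{1296}{7} \approx -185.14$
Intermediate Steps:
$X = -7$ ($X = -3 - 4 = -7$)
$\frac{\left(36 + D{\left(5,-3 \right)}\right)^{2}}{k{\left(-36,X \right)}} = \frac{\left(36 + \left(3 - 3\right)\right)^{2}}{-7} = \left(36 + 0\right)^{2} \left(- \frac{1}{7}\right) = 36^{2} \left(- \frac{1}{7}\right) = 1296 \left(- \frac{1}{7}\right) = - \frac{1296}{7}$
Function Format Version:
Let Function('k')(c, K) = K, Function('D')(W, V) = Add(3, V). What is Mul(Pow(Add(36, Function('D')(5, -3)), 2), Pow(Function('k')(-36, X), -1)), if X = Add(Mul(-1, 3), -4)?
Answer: Rational(-1296, 7) ≈ -185.14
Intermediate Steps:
X = -7 (X = Add(-3, -4) = -7)
Mul(Pow(Add(36, Function('D')(5, -3)), 2), Pow(Function('k')(-36, X), -1)) = Mul(Pow(Add(36, Add(3, -3)), 2), Pow(-7, -1)) = Mul(Pow(Add(36, 0), 2), Rational(-1, 7)) = Mul(Pow(36, 2), Rational(-1, 7)) = Mul(1296, Rational(-1, 7)) = Rational(-1296, 7)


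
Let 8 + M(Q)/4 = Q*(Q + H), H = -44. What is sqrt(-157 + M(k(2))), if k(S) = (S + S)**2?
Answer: I*sqrt(1981) ≈ 44.508*I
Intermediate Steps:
k(S) = 4*S**2 (k(S) = (2*S)**2 = 4*S**2)
M(Q) = -32 + 4*Q*(-44 + Q) (M(Q) = -32 + 4*(Q*(Q - 44)) = -32 + 4*(Q*(-44 + Q)) = -32 + 4*Q*(-44 + Q))
sqrt(-157 + M(k(2))) = sqrt(-157 + (-32 - 704*2**2 + 4*(4*2**2)**2)) = sqrt(-157 + (-32 - 704*4 + 4*(4*4)**2)) = sqrt(-157 + (-32 - 176*16 + 4*16**2)) = sqrt(-157 + (-32 - 2816 + 4*256)) = sqrt(-157 + (-32 - 2816 + 1024)) = sqrt(-157 - 1824) = sqrt(-1981) = I*sqrt(1981)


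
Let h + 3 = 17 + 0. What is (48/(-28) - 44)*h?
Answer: -640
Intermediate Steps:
h = 14 (h = -3 + (17 + 0) = -3 + 17 = 14)
(48/(-28) - 44)*h = (48/(-28) - 44)*14 = (48*(-1/28) - 44)*14 = (-12/7 - 44)*14 = -320/7*14 = -640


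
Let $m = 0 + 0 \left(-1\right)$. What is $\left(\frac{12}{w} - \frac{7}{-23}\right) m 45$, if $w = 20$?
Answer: $0$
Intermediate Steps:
$m = 0$ ($m = 0 + 0 = 0$)
$\left(\frac{12}{w} - \frac{7}{-23}\right) m 45 = \left(\frac{12}{20} - \frac{7}{-23}\right) 0 \cdot 45 = \left(12 \cdot \frac{1}{20} - - \frac{7}{23}\right) 0 \cdot 45 = \left(\frac{3}{5} + \frac{7}{23}\right) 0 \cdot 45 = \frac{104}{115} \cdot 0 \cdot 45 = 0 \cdot 45 = 0$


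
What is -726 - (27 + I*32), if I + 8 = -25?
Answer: 303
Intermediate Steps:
I = -33 (I = -8 - 25 = -33)
-726 - (27 + I*32) = -726 - (27 - 33*32) = -726 - (27 - 1056) = -726 - 1*(-1029) = -726 + 1029 = 303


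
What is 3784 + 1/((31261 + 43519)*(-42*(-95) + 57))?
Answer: 1145169553441/302634660 ≈ 3784.0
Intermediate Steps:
3784 + 1/((31261 + 43519)*(-42*(-95) + 57)) = 3784 + 1/(74780*(3990 + 57)) = 3784 + (1/74780)/4047 = 3784 + (1/74780)*(1/4047) = 3784 + 1/302634660 = 1145169553441/302634660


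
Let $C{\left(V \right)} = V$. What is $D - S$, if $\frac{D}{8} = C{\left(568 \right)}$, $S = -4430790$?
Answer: $4435334$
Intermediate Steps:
$D = 4544$ ($D = 8 \cdot 568 = 4544$)
$D - S = 4544 - -4430790 = 4544 + 4430790 = 4435334$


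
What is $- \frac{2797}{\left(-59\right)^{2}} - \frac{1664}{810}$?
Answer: $- \frac{4028977}{1409805} \approx -2.8578$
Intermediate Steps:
$- \frac{2797}{\left(-59\right)^{2}} - \frac{1664}{810} = - \frac{2797}{3481} - \frac{832}{405} = - \frac{4028977}{1409805}$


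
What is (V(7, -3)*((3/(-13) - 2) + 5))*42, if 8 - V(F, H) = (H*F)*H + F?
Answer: -93744/13 ≈ -7211.1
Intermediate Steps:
V(F, H) = 8 - F - F*H² (V(F, H) = 8 - ((H*F)*H + F) = 8 - ((F*H)*H + F) = 8 - (F*H² + F) = 8 - (F + F*H²) = 8 + (-F - F*H²) = 8 - F - F*H²)
(V(7, -3)*((3/(-13) - 2) + 5))*42 = ((8 - 1*7 - 1*7*(-3)²)*((3/(-13) - 2) + 5))*42 = ((8 - 7 - 1*7*9)*((3*(-1/13) - 2) + 5))*42 = ((8 - 7 - 63)*((-3/13 - 2) + 5))*42 = -62*(-29/13 + 5)*42 = -62*36/13*42 = -2232/13*42 = -93744/13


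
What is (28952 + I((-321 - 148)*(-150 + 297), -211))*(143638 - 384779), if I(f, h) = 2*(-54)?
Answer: -6955471004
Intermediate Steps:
I(f, h) = -108
(28952 + I((-321 - 148)*(-150 + 297), -211))*(143638 - 384779) = (28952 - 108)*(143638 - 384779) = 28844*(-241141) = -6955471004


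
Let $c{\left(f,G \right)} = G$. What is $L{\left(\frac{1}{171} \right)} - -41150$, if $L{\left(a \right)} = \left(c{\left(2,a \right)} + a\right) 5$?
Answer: $\frac{7036660}{171} \approx 41150.0$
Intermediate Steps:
$L{\left(a \right)} = 10 a$ ($L{\left(a \right)} = \left(a + a\right) 5 = 2 a 5 = 10 a$)
$L{\left(\frac{1}{171} \right)} - -41150 = \frac{10}{171} - -41150 = 10 \cdot \frac{1}{171} + 41150 = \frac{10}{171} + 41150 = \frac{7036660}{171}$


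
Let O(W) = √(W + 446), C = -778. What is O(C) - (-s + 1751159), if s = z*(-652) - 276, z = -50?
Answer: -1718835 + 2*I*√83 ≈ -1.7188e+6 + 18.221*I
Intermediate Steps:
O(W) = √(446 + W)
s = 32324 (s = -50*(-652) - 276 = 32600 - 276 = 32324)
O(C) - (-s + 1751159) = √(446 - 778) - (-1*32324 + 1751159) = √(-332) - (-32324 + 1751159) = 2*I*√83 - 1*1718835 = 2*I*√83 - 1718835 = -1718835 + 2*I*√83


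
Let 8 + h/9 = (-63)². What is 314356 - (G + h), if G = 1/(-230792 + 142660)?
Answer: 24563005325/88132 ≈ 2.7871e+5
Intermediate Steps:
h = 35649 (h = -72 + 9*(-63)² = -72 + 9*3969 = -72 + 35721 = 35649)
G = -1/88132 (G = 1/(-88132) = -1/88132 ≈ -1.1347e-5)
314356 - (G + h) = 314356 - (-1/88132 + 35649) = 314356 - 1*3141817667/88132 = 314356 - 3141817667/88132 = 24563005325/88132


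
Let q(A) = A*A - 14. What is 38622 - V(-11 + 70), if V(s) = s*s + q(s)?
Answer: 31674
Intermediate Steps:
q(A) = -14 + A**2 (q(A) = A**2 - 14 = -14 + A**2)
V(s) = -14 + 2*s**2 (V(s) = s*s + (-14 + s**2) = s**2 + (-14 + s**2) = -14 + 2*s**2)
38622 - V(-11 + 70) = 38622 - (-14 + 2*(-11 + 70)**2) = 38622 - (-14 + 2*59**2) = 38622 - (-14 + 2*3481) = 38622 - (-14 + 6962) = 38622 - 1*6948 = 38622 - 6948 = 31674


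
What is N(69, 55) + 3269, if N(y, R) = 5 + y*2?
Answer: 3412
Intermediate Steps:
N(y, R) = 5 + 2*y
N(69, 55) + 3269 = (5 + 2*69) + 3269 = (5 + 138) + 3269 = 143 + 3269 = 3412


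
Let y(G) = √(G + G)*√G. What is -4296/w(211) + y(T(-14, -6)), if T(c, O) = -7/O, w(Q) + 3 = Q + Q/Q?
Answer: -4296/209 + 7*√2/6 ≈ -18.905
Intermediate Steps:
w(Q) = -2 + Q (w(Q) = -3 + (Q + Q/Q) = -3 + (Q + 1) = -3 + (1 + Q) = -2 + Q)
y(G) = G*√2 (y(G) = √(2*G)*√G = (√2*√G)*√G = G*√2)
-4296/w(211) + y(T(-14, -6)) = -4296/(-2 + 211) + (-7/(-6))*√2 = -4296/209 + (-7*(-⅙))*√2 = -4296*1/209 + 7*√2/6 = -4296/209 + 7*√2/6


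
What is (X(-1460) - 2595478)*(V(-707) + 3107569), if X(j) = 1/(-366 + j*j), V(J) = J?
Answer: -8592913807732298781/1065617 ≈ -8.0638e+12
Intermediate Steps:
X(j) = 1/(-366 + j**2)
(X(-1460) - 2595478)*(V(-707) + 3107569) = (1/(-366 + (-1460)**2) - 2595478)*(-707 + 3107569) = (1/(-366 + 2131600) - 2595478)*3106862 = (1/2131234 - 2595478)*3106862 = -5531570959851/2131234*3106862 = -8592913807732298781/1065617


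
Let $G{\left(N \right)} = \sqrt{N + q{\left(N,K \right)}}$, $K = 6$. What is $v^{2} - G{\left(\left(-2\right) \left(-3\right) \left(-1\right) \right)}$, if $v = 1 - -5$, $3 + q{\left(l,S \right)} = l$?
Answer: $36 - i \sqrt{15} \approx 36.0 - 3.873 i$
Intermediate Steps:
$q{\left(l,S \right)} = -3 + l$
$v = 6$ ($v = 1 + 5 = 6$)
$G{\left(N \right)} = \sqrt{-3 + 2 N}$ ($G{\left(N \right)} = \sqrt{N + \left(-3 + N\right)} = \sqrt{-3 + 2 N}$)
$v^{2} - G{\left(\left(-2\right) \left(-3\right) \left(-1\right) \right)} = 6^{2} - \sqrt{-3 + 2 \left(-2\right) \left(-3\right) \left(-1\right)} = 36 - \sqrt{-3 + 2 \cdot 6 \left(-1\right)} = 36 - \sqrt{-3 + 2 \left(-6\right)} = 36 - \sqrt{-3 - 12} = 36 - \sqrt{-15} = 36 - i \sqrt{15}$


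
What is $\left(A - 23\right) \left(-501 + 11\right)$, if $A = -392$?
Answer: $203350$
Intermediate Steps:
$\left(A - 23\right) \left(-501 + 11\right) = \left(-392 - 23\right) \left(-501 + 11\right) = \left(-415\right) \left(-490\right) = 203350$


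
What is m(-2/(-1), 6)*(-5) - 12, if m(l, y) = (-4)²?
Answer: -92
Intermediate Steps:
m(l, y) = 16
m(-2/(-1), 6)*(-5) - 12 = 16*(-5) - 12 = -80 - 12 = -92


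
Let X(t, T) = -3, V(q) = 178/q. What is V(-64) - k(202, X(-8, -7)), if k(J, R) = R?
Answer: 7/32 ≈ 0.21875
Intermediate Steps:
V(-64) - k(202, X(-8, -7)) = 178/(-64) - 1*(-3) = 178*(-1/64) + 3 = -89/32 + 3 = 7/32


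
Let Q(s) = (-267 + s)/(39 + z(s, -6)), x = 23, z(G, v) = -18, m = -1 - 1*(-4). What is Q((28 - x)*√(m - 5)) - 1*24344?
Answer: -170497/7 + 5*I*√2/21 ≈ -24357.0 + 0.33672*I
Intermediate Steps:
m = 3 (m = -1 + 4 = 3)
Q(s) = -89/7 + s/21 (Q(s) = (-267 + s)/(39 - 18) = (-267 + s)/21 = (-267 + s)*(1/21) = -89/7 + s/21)
Q((28 - x)*√(m - 5)) - 1*24344 = (-89/7 + ((28 - 1*23)*√(3 - 5))/21) - 1*24344 = (-89/7 + ((28 - 23)*√(-2))/21) - 24344 = (-89/7 + (5*(I*√2))/21) - 24344 = (-89/7 + (5*I*√2)/21) - 24344 = (-89/7 + 5*I*√2/21) - 24344 = -170497/7 + 5*I*√2/21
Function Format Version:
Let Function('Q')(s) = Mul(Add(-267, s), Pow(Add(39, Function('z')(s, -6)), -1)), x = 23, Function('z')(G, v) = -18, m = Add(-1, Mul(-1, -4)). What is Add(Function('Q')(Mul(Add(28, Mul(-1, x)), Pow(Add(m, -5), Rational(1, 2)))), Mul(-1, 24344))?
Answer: Add(Rational(-170497, 7), Mul(Rational(5, 21), I, Pow(2, Rational(1, 2)))) ≈ Add(-24357., Mul(0.33672, I))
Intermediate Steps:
m = 3 (m = Add(-1, 4) = 3)
Function('Q')(s) = Add(Rational(-89, 7), Mul(Rational(1, 21), s)) (Function('Q')(s) = Mul(Add(-267, s), Pow(Add(39, -18), -1)) = Mul(Add(-267, s), Pow(21, -1)) = Mul(Add(-267, s), Rational(1, 21)) = Add(Rational(-89, 7), Mul(Rational(1, 21), s)))
Add(Function('Q')(Mul(Add(28, Mul(-1, x)), Pow(Add(m, -5), Rational(1, 2)))), Mul(-1, 24344)) = Add(Add(Rational(-89, 7), Mul(Rational(1, 21), Mul(Add(28, Mul(-1, 23)), Pow(Add(3, -5), Rational(1, 2))))), Mul(-1, 24344)) = Add(Add(Rational(-89, 7), Mul(Rational(1, 21), Mul(Add(28, -23), Pow(-2, Rational(1, 2))))), -24344) = Add(Add(Rational(-89, 7), Mul(Rational(1, 21), Mul(5, Mul(I, Pow(2, Rational(1, 2)))))), -24344) = Add(Add(Rational(-89, 7), Mul(Rational(1, 21), Mul(5, I, Pow(2, Rational(1, 2))))), -24344) = Add(Add(Rational(-89, 7), Mul(Rational(5, 21), I, Pow(2, Rational(1, 2)))), -24344) = Add(Rational(-170497, 7), Mul(Rational(5, 21), I, Pow(2, Rational(1, 2))))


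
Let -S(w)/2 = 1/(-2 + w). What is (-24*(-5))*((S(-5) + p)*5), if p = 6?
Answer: 26400/7 ≈ 3771.4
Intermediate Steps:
S(w) = -2/(-2 + w)
(-24*(-5))*((S(-5) + p)*5) = (-24*(-5))*((-2/(-2 - 5) + 6)*5) = 120*((-2/(-7) + 6)*5) = 120*((-2*(-1/7) + 6)*5) = 120*((2/7 + 6)*5) = 120*((44/7)*5) = 120*(220/7) = 26400/7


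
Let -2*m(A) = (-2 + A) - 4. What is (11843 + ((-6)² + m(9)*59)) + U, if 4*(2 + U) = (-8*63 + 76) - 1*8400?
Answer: 19163/2 ≈ 9581.5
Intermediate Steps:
m(A) = 3 - A/2 (m(A) = -((-2 + A) - 4)/2 = -(-6 + A)/2 = 3 - A/2)
U = -2209 (U = -2 + ((-8*63 + 76) - 1*8400)/4 = -2 + ((-504 + 76) - 8400)/4 = -2 + (-428 - 8400)/4 = -2 + (¼)*(-8828) = -2 - 2207 = -2209)
(11843 + ((-6)² + m(9)*59)) + U = (11843 + ((-6)² + (3 - ½*9)*59)) - 2209 = (11843 + (36 + (3 - 9/2)*59)) - 2209 = (11843 + (36 - 3/2*59)) - 2209 = (11843 + (36 - 177/2)) - 2209 = (11843 - 105/2) - 2209 = 23581/2 - 2209 = 19163/2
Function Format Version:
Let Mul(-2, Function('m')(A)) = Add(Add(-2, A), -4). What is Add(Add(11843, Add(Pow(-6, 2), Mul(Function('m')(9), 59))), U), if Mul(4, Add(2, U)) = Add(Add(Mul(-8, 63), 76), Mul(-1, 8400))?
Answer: Rational(19163, 2) ≈ 9581.5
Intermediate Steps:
Function('m')(A) = Add(3, Mul(Rational(-1, 2), A)) (Function('m')(A) = Mul(Rational(-1, 2), Add(Add(-2, A), -4)) = Mul(Rational(-1, 2), Add(-6, A)) = Add(3, Mul(Rational(-1, 2), A)))
U = -2209 (U = Add(-2, Mul(Rational(1, 4), Add(Add(Mul(-8, 63), 76), Mul(-1, 8400)))) = Add(-2, Mul(Rational(1, 4), Add(Add(-504, 76), -8400))) = Add(-2, Mul(Rational(1, 4), Add(-428, -8400))) = Add(-2, Mul(Rational(1, 4), -8828)) = Add(-2, -2207) = -2209)
Add(Add(11843, Add(Pow(-6, 2), Mul(Function('m')(9), 59))), U) = Add(Add(11843, Add(Pow(-6, 2), Mul(Add(3, Mul(Rational(-1, 2), 9)), 59))), -2209) = Add(Add(11843, Add(36, Mul(Add(3, Rational(-9, 2)), 59))), -2209) = Add(Add(11843, Add(36, Mul(Rational(-3, 2), 59))), -2209) = Add(Add(11843, Add(36, Rational(-177, 2))), -2209) = Add(Add(11843, Rational(-105, 2)), -2209) = Add(Rational(23581, 2), -2209) = Rational(19163, 2)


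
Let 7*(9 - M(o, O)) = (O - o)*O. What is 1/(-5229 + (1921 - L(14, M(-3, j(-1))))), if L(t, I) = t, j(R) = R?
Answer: -1/3322 ≈ -0.00030102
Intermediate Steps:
M(o, O) = 9 - O*(O - o)/7 (M(o, O) = 9 - (O - o)*O/7 = 9 - O*(O - o)/7)
1/(-5229 + (1921 - L(14, M(-3, j(-1))))) = 1/(-5229 + (1921 - 1*14)) = 1/(-5229 + (1921 - 14)) = 1/(-5229 + 1907) = 1/(-3322) = -1/3322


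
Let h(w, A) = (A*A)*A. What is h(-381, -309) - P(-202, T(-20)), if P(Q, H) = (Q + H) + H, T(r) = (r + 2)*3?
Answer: -29503319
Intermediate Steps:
T(r) = 6 + 3*r (T(r) = (2 + r)*3 = 6 + 3*r)
h(w, A) = A**3 (h(w, A) = A**2*A = A**3)
P(Q, H) = Q + 2*H (P(Q, H) = (H + Q) + H = Q + 2*H)
h(-381, -309) - P(-202, T(-20)) = (-309)**3 - (-202 + 2*(6 + 3*(-20))) = -29503629 - (-202 + 2*(6 - 60)) = -29503629 - (-202 + 2*(-54)) = -29503629 - (-202 - 108) = -29503629 - 1*(-310) = -29503629 + 310 = -29503319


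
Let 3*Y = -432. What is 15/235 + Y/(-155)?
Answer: 7233/7285 ≈ 0.99286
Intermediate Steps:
Y = -144 (Y = (1/3)*(-432) = -144)
15/235 + Y/(-155) = 15/235 - 144/(-155) = 15*(1/235) - 144*(-1/155) = 3/47 + 144/155 = 7233/7285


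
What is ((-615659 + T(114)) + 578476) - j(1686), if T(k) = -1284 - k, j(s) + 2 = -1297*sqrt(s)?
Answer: -38579 + 1297*sqrt(1686) ≈ 14677.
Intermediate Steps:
j(s) = -2 - 1297*sqrt(s)
((-615659 + T(114)) + 578476) - j(1686) = ((-615659 + (-1284 - 1*114)) + 578476) - (-2 - 1297*sqrt(1686)) = ((-615659 + (-1284 - 114)) + 578476) + (2 + 1297*sqrt(1686)) = ((-615659 - 1398) + 578476) + (2 + 1297*sqrt(1686)) = (-617057 + 578476) + (2 + 1297*sqrt(1686)) = -38581 + (2 + 1297*sqrt(1686)) = -38579 + 1297*sqrt(1686)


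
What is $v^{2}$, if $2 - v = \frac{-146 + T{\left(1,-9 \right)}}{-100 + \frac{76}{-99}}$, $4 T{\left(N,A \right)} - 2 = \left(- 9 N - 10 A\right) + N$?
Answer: $\frac{57410929}{99520576} \approx 0.57687$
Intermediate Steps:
$T{\left(N,A \right)} = \frac{1}{2} - 2 N - \frac{5 A}{2}$ ($T{\left(N,A \right)} = \frac{1}{2} + \frac{\left(- 9 N - 10 A\right) + N}{4} = \frac{1}{2} + \frac{\left(- 10 A - 9 N\right) + N}{4} = \frac{1}{2} + \frac{- 10 A - 8 N}{4} = \frac{1}{2} - \left(2 N + \frac{5 A}{2}\right) = \frac{1}{2} - 2 N - \frac{5 A}{2}$)
$v = \frac{7577}{9976}$ ($v = 2 - \frac{-146 - -21}{-100 + \frac{76}{-99}} = 2 - \frac{-146 + \left(\frac{1}{2} - 2 + \frac{45}{2}\right)}{-100 + 76 \left(- \frac{1}{99}\right)} = 2 - \frac{-146 + 21}{-100 - \frac{76}{99}} = 2 - - \frac{125}{- \frac{9976}{99}} = 2 - \left(-125\right) \left(- \frac{99}{9976}\right) = 2 - \frac{12375}{9976} = \frac{7577}{9976} \approx 0.75952$)
$v^{2} = \left(\frac{7577}{9976}\right)^{2} = \frac{57410929}{99520576}$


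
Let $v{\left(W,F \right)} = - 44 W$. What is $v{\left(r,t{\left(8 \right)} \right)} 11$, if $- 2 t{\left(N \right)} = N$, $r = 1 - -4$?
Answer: $-2420$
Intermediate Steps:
$r = 5$ ($r = 1 + 4 = 5$)
$t{\left(N \right)} = - \frac{N}{2}$
$v{\left(r,t{\left(8 \right)} \right)} 11 = \left(-44\right) 5 \cdot 11 = \left(-220\right) 11 = -2420$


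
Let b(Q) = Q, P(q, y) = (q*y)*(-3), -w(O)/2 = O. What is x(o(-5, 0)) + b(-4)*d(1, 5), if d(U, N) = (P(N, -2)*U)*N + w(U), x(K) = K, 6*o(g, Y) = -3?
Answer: -1185/2 ≈ -592.50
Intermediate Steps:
w(O) = -2*O
o(g, Y) = -½ (o(g, Y) = (⅙)*(-3) = -½)
P(q, y) = -3*q*y
d(U, N) = -2*U + 6*U*N² (d(U, N) = ((-3*N*(-2))*U)*N - 2*U = ((6*N)*U)*N - 2*U = (6*N*U)*N - 2*U = 6*U*N² - 2*U = -2*U + 6*U*N²)
x(o(-5, 0)) + b(-4)*d(1, 5) = -½ - 8*(-1 + 3*5²) = -½ - 8*(-1 + 3*25) = -½ - 8*(-1 + 75) = -½ - 8*74 = -½ - 4*148 = -½ - 592 = -1185/2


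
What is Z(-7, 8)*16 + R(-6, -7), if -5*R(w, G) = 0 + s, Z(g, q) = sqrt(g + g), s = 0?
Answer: 16*I*sqrt(14) ≈ 59.867*I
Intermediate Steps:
Z(g, q) = sqrt(2)*sqrt(g) (Z(g, q) = sqrt(2*g) = sqrt(2)*sqrt(g))
R(w, G) = 0 (R(w, G) = -(0 + 0)/5 = -1/5*0 = 0)
Z(-7, 8)*16 + R(-6, -7) = (sqrt(2)*sqrt(-7))*16 + 0 = (sqrt(2)*(I*sqrt(7)))*16 + 0 = (I*sqrt(14))*16 + 0 = 16*I*sqrt(14) + 0 = 16*I*sqrt(14)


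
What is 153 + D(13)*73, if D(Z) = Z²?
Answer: 12490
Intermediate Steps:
153 + D(13)*73 = 153 + 13²*73 = 153 + 169*73 = 153 + 12337 = 12490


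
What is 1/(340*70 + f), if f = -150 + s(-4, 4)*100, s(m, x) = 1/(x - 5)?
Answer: 1/23550 ≈ 4.2463e-5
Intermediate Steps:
s(m, x) = 1/(-5 + x)
f = -250 (f = -150 + 100/(-5 + 4) = -150 + 100/(-1) = -150 - 1*100 = -150 - 100 = -250)
1/(340*70 + f) = 1/(340*70 - 250) = 1/(23800 - 250) = 1/23550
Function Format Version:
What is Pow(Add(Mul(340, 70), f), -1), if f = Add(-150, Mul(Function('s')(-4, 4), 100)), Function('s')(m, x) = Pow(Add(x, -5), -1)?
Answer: Rational(1, 23550) ≈ 4.2463e-5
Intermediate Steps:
Function('s')(m, x) = Pow(Add(-5, x), -1)
f = -250 (f = Add(-150, Mul(Pow(Add(-5, 4), -1), 100)) = Add(-150, Mul(Pow(-1, -1), 100)) = Add(-150, Mul(-1, 100)) = Add(-150, -100) = -250)
Pow(Add(Mul(340, 70), f), -1) = Pow(Add(Mul(340, 70), -250), -1) = Pow(Add(23800, -250), -1) = Pow(23550, -1) = Rational(1, 23550)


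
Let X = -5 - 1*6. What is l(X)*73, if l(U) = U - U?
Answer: 0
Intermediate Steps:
X = -11 (X = -5 - 6 = -11)
l(U) = 0
l(X)*73 = 0*73 = 0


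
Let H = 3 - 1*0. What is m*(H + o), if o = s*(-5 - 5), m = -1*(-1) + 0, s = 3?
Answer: -27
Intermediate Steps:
H = 3 (H = 3 + 0 = 3)
m = 1 (m = 1 + 0 = 1)
o = -30 (o = 3*(-5 - 5) = 3*(-10) = -30)
m*(H + o) = 1*(3 - 30) = 1*(-27) = -27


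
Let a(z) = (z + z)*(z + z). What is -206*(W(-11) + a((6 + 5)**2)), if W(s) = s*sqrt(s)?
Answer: -12064184 + 2266*I*sqrt(11) ≈ -1.2064e+7 + 7515.5*I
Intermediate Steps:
W(s) = s**(3/2)
a(z) = 4*z**2 (a(z) = (2*z)*(2*z) = 4*z**2)
-206*(W(-11) + a((6 + 5)**2)) = -206*((-11)**(3/2) + 4*((6 + 5)**2)**2) = -206*(-11*I*sqrt(11) + 4*(11**2)**2) = -206*(-11*I*sqrt(11) + 4*121**2) = -206*(-11*I*sqrt(11) + 4*14641) = -206*(-11*I*sqrt(11) + 58564) = -206*(58564 - 11*I*sqrt(11)) = -12064184 + 2266*I*sqrt(11)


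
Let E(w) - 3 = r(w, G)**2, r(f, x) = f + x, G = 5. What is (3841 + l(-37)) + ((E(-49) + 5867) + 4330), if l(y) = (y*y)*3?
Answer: 20084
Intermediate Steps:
l(y) = 3*y**2 (l(y) = y**2*3 = 3*y**2)
E(w) = 3 + (5 + w)**2 (E(w) = 3 + (w + 5)**2 = 3 + (5 + w)**2)
(3841 + l(-37)) + ((E(-49) + 5867) + 4330) = (3841 + 3*(-37)**2) + (((3 + (5 - 49)**2) + 5867) + 4330) = (3841 + 3*1369) + (((3 + (-44)**2) + 5867) + 4330) = (3841 + 4107) + (((3 + 1936) + 5867) + 4330) = 7948 + ((1939 + 5867) + 4330) = 7948 + (7806 + 4330) = 7948 + 12136 = 20084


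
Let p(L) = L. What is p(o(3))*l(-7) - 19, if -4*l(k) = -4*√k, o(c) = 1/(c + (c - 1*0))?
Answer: -19 + I*√7/6 ≈ -19.0 + 0.44096*I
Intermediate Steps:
o(c) = 1/(2*c) (o(c) = 1/(c + (c + 0)) = 1/(c + c) = 1/(2*c))
l(k) = √k (l(k) = -(-1)*√k = √k)
p(o(3))*l(-7) - 19 = ((½)/3)*√(-7) - 19 = ((½)*(⅓))*(I*√7) - 19 = (I*√7)/6 - 19 = I*√7/6 - 19 = -19 + I*√7/6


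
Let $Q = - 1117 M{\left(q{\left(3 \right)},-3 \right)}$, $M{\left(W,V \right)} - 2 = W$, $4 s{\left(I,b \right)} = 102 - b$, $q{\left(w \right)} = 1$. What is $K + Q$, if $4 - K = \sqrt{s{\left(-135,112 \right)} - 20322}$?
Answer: $-3347 - \frac{i \sqrt{81298}}{2} \approx -3347.0 - 142.56 i$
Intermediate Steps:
$s{\left(I,b \right)} = \frac{51}{2} - \frac{b}{4}$ ($s{\left(I,b \right)} = \frac{102 - b}{4} = \frac{51}{2} - \frac{b}{4}$)
$M{\left(W,V \right)} = 2 + W$
$K = 4 - \frac{i \sqrt{81298}}{2}$ ($K = 4 - \sqrt{\left(\frac{51}{2} - 28\right) - 20322} = 4 - \sqrt{- \frac{5}{2} - 20322} = 4 - \sqrt{- \frac{40649}{2}} = 4 - \frac{i \sqrt{81298}}{2} \approx 4.0 - 142.56 i$)
$Q = -3351$ ($Q = - 1117 \left(2 + 1\right) = \left(-1117\right) 3 = -3351$)
$K + Q = \left(4 - \frac{i \sqrt{81298}}{2}\right) - 3351 = -3347 - \frac{i \sqrt{81298}}{2}$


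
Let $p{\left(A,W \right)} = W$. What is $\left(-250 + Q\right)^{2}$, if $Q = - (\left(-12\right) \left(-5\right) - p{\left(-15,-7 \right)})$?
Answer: $100489$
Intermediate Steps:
$Q = -67$ ($Q = - (\left(-12\right) \left(-5\right) - -7) = - (60 + 7) = \left(-1\right) 67 = -67$)
$\left(-250 + Q\right)^{2} = \left(-250 - 67\right)^{2} = \left(-317\right)^{2} = 100489$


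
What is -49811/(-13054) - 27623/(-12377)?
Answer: 977101389/161569358 ≈ 6.0476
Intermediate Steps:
-49811/(-13054) - 27623/(-12377) = -49811*(-1/13054) - 27623*(-1/12377) = 49811/13054 + 27623/12377 = 977101389/161569358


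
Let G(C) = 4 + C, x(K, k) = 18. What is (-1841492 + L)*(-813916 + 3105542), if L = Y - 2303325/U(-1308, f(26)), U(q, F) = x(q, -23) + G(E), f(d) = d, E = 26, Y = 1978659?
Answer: 1634957132261/8 ≈ 2.0437e+11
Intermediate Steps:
U(q, F) = 48 (U(q, F) = 18 + (4 + 26) = 18 + 30 = 48)
L = 30890769/16 (L = 1978659 - 2303325/48 = 1978659 - 2303325*1/48 = 1978659 - 767775/16 = 30890769/16 ≈ 1.9307e+6)
(-1841492 + L)*(-813916 + 3105542) = (-1841492 + 30890769/16)*(-813916 + 3105542) = (1426897/16)*2291626 = 1634957132261/8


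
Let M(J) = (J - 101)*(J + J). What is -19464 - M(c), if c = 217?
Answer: -69808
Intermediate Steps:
M(J) = 2*J*(-101 + J) (M(J) = (-101 + J)*(2*J) = 2*J*(-101 + J))
-19464 - M(c) = -19464 - 2*217*(-101 + 217) = -19464 - 2*217*116 = -19464 - 1*50344 = -19464 - 50344 = -69808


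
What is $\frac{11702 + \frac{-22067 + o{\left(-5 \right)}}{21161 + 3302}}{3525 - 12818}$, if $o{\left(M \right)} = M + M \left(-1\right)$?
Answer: $- \frac{286243959}{227334659} \approx -1.2591$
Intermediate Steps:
$o{\left(M \right)} = 0$ ($o{\left(M \right)} = M - M = 0$)
$\frac{11702 + \frac{-22067 + o{\left(-5 \right)}}{21161 + 3302}}{3525 - 12818} = \frac{11702 + \frac{-22067 + 0}{21161 + 3302}}{3525 - 12818} = \frac{11702 - \frac{22067}{24463}}{-9293} = \left(11702 - \frac{22067}{24463}\right) \left(- \frac{1}{9293}\right) = \frac{286243959}{24463} \left(- \frac{1}{9293}\right) = - \frac{286243959}{227334659}$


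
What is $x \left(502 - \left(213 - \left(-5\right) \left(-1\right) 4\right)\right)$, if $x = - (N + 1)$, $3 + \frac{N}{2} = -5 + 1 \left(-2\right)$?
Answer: $5871$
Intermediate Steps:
$N = -20$ ($N = -6 + 2 \left(-5 + 1 \left(-2\right)\right) = -6 + 2 \left(-5 - 2\right) = -6 + 2 \left(-7\right) = -6 - 14 = -20$)
$x = 19$ ($x = - (-20 + 1) = \left(-1\right) \left(-19\right) = 19$)
$x \left(502 - \left(213 - \left(-5\right) \left(-1\right) 4\right)\right) = 19 \left(502 - \left(213 - \left(-5\right) \left(-1\right) 4\right)\right) = 19 \left(502 + \left(5 \cdot 4 - 213\right)\right) = 19 \left(502 + \left(20 - 213\right)\right) = 19 \left(502 - 193\right) = 19 \cdot 309 = 5871$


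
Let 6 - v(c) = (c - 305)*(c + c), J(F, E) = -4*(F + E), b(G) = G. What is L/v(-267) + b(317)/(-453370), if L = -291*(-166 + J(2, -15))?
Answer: -840940083/7693235530 ≈ -0.10931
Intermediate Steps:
J(F, E) = -4*E - 4*F (J(F, E) = -4*(E + F) = -4*E - 4*F)
v(c) = 6 - 2*c*(-305 + c) (v(c) = 6 - (c - 305)*(c + c) = 6 - (-305 + c)*2*c = 6 - 2*c*(-305 + c))
L = 33174 (L = -291*(-166 + (-4*(-15) - 4*2)) = -291*(-166 + (60 - 8)) = -291*(-166 + 52) = -291*(-114) = 33174)
L/v(-267) + b(317)/(-453370) = 33174/(6 - 2*(-267)² + 610*(-267)) + 317/(-453370) = 33174/(6 - 2*71289 - 162870) + 317*(-1/453370) = 33174/(6 - 142578 - 162870) - 317/453370 = 33174/(-305442) - 317/453370 = 33174*(-1/305442) - 317/453370 = -1843/16969 - 317/453370 = -840940083/7693235530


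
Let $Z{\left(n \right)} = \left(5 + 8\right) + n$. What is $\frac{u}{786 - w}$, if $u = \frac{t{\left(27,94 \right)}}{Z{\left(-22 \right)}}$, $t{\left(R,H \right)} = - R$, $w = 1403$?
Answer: $- \frac{3}{617} \approx -0.0048622$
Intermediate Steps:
$Z{\left(n \right)} = 13 + n$
$u = 3$ ($u = \frac{\left(-1\right) 27}{13 - 22} = - \frac{27}{-9} = \left(-27\right) \left(- \frac{1}{9}\right) = 3$)
$\frac{u}{786 - w} = \frac{3}{786 - 1403} = \frac{3}{-617} = 3 \left(- \frac{1}{617}\right) = - \frac{3}{617}$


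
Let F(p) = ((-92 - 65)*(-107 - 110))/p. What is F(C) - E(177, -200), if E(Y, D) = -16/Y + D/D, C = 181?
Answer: 6001072/32037 ≈ 187.32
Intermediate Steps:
E(Y, D) = 1 - 16/Y (E(Y, D) = -16/Y + 1 = 1 - 16/Y)
F(p) = 34069/p (F(p) = (-157*(-217))/p = 34069/p)
F(C) - E(177, -200) = 34069/181 - (-16 + 177)/177 = 34069*(1/181) - 161/177 = 34069/181 - 1*161/177 = 34069/181 - 161/177 = 6001072/32037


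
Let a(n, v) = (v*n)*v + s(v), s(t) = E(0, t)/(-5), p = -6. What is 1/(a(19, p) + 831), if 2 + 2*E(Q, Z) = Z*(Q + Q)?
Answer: 5/7576 ≈ 0.00065998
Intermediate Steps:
E(Q, Z) = -1 + Q*Z (E(Q, Z) = -1 + (Z*(Q + Q))/2 = -1 + (Z*(2*Q))/2 = -1 + (2*Q*Z)/2 = -1 + Q*Z)
s(t) = ⅕ (s(t) = (-1 + 0*t)/(-5) = (-1 + 0)*(-⅕) = -1*(-⅕) = ⅕)
a(n, v) = ⅕ + n*v² (a(n, v) = (v*n)*v + ⅕ = (n*v)*v + ⅕ = n*v² + ⅕ = ⅕ + n*v²)
1/(a(19, p) + 831) = 1/((⅕ + 19*(-6)²) + 831) = 1/((⅕ + 19*36) + 831) = 1/((⅕ + 684) + 831) = 1/(3421/5 + 831) = 1/(7576/5) = 5/7576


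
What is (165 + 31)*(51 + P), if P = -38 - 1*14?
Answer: -196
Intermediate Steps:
P = -52 (P = -38 - 14 = -52)
(165 + 31)*(51 + P) = (165 + 31)*(51 - 52) = 196*(-1) = -196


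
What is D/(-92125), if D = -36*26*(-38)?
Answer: -35568/92125 ≈ -0.38608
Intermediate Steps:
D = 35568 (D = -936*(-38) = 35568)
D/(-92125) = 35568/(-92125) = 35568*(-1/92125) = -35568/92125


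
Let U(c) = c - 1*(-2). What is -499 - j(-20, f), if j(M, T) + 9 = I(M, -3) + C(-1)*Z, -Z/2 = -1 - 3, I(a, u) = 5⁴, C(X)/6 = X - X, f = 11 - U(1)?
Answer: -1115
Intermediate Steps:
U(c) = 2 + c (U(c) = c + 2 = 2 + c)
f = 8 (f = 11 - (2 + 1) = 11 - 1*3 = 11 - 3 = 8)
C(X) = 0 (C(X) = 6*(X - X) = 6*0 = 0)
I(a, u) = 625
Z = 8 (Z = -2*(-1 - 3) = -2*(-4) = 8)
j(M, T) = 616 (j(M, T) = -9 + (625 + 0*8) = -9 + (625 + 0) = -9 + 625 = 616)
-499 - j(-20, f) = -499 - 1*616 = -499 - 616 = -1115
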